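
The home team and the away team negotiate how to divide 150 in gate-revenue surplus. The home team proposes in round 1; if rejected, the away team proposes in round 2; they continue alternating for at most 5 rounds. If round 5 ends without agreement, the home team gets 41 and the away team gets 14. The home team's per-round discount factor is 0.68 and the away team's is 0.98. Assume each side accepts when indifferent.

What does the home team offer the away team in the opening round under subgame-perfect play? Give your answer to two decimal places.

84.60

Round 5 (the home team proposes): the away team gets 14 if talks fail, so the home team offers 14 and keeps 136.
Round 4 (the away team proposes): the home team can get 136 next round, worth 0.68 × 136 = 92.48 now, so the away team offers 92.48, keeping 57.52.
Round 3 (the home team proposes): the away team can get 57.52 next round, worth 0.98 × 57.52 = 56.3696 now; the home team offers that and keeps 93.6304.
Round 2 (the away team proposes): the home team can get 93.6304 next round, worth 0.68 × 93.6304 = 63.668672 now; the away team offers that and keeps 86.331328.
Round 1 (the home team proposes): the away team can get 86.331328 next round, worth 0.98 × 86.331328 = 84.60470144 now. The home team offers 84.60470144 and keeps 150 − 84.60470144 = 65.39529856.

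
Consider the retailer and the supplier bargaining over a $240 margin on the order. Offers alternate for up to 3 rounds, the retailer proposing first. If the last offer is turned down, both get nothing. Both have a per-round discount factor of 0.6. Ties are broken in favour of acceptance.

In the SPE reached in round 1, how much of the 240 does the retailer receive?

182.4

Round 3 (the retailer proposes): rejection yields 0 for the supplier; the retailer offers 0 and keeps 240.
Round 2 (the supplier proposes): the retailer can get 240 next round, worth 0.6 × 240 = 144 now; the supplier offers that and keeps 96.
Round 1 (the retailer proposes): the supplier can get 96 next round, worth 0.6 × 96 = 57.6 now, so the retailer offers 57.6, keeping 182.4.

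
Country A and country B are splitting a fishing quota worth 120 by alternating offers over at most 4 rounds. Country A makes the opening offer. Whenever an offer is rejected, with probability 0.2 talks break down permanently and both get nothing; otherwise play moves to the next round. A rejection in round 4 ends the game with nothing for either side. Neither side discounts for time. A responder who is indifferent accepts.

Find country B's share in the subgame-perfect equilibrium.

Round 4 (country B proposes): country A will accept anything ≥ 0, so country B offers 0 and keeps 120.
Round 3 (country A proposes): rejecting gives country B an expected 0.8 × 120 = 96; country A offers that and keeps 24.
Round 2 (country B proposes): rejecting gives country A an expected 0.8 × 24 = 19.2. Country B offers 19.2 and keeps 120 − 19.2 = 100.8.
Round 1 (country A proposes): rejecting gives country B an expected 0.8 × 100.8 = 80.64. Country A offers 80.64 and keeps 120 − 80.64 = 39.36.

80.64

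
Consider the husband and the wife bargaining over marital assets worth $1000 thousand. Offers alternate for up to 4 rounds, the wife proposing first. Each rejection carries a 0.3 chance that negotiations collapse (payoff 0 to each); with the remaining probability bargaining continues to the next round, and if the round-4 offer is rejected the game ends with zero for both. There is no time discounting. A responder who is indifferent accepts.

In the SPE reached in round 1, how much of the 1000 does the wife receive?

By backward induction:
Round 4 (the husband proposes): rejection yields 0 for the wife; the husband offers 0 and keeps 1000.
Round 3 (the wife proposes): rejecting gives the husband an expected 0.7 × 1000 = 700. The wife offers 700 and keeps 1000 − 700 = 300.
Round 2 (the husband proposes): rejecting gives the wife an expected 0.7 × 300 = 210; the husband offers that and keeps 790.
Round 1 (the wife proposes): rejecting gives the husband an expected 0.7 × 790 = 553; the wife offers that and keeps 447.

447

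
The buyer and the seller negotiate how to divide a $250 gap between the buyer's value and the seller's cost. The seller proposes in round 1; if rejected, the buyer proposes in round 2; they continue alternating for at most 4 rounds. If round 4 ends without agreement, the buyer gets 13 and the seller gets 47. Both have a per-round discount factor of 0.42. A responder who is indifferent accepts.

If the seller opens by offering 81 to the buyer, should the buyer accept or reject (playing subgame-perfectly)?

Accept

Round 4 (the buyer proposes): the seller gets 47 if talks fail, so the buyer offers 47 and keeps 203.
Round 3 (the seller proposes): the buyer can get 203 next round, worth 0.42 × 203 = 85.26 now, so the seller offers 85.26, keeping 164.74.
Round 2 (the buyer proposes): the seller can get 164.74 next round, worth 0.42 × 164.74 = 69.1908 now. The buyer offers 69.1908 and keeps 250 − 69.1908 = 180.8092.
So by rejecting in round 1, the buyer gets 180.8092 next round, worth 0.42 × 180.8092 = 75.939864 now.
Offer 81 ≥ 75.939864, so the buyer accepts.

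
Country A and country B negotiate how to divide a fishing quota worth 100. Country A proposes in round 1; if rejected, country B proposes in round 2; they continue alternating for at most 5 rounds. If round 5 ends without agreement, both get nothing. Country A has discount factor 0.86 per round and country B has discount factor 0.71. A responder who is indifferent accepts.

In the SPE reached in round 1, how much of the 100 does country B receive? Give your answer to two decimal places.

16.01

Round 5 (country A proposes): rejection yields 0 for country B; country A offers 0 and keeps 100.
Round 4 (country B proposes): country A can get 100 next round, worth 0.86 × 100 = 86 now, so country B offers 86, keeping 14.
Round 3 (country A proposes): country B can get 14 next round, worth 0.71 × 14 = 9.94 now. Country A offers 9.94 and keeps 100 − 9.94 = 90.06.
Round 2 (country B proposes): country A can get 90.06 next round, worth 0.86 × 90.06 = 77.4516 now; country B offers that and keeps 22.5484.
Round 1 (country A proposes): country B can get 22.5484 next round, worth 0.71 × 22.5484 = 16.009364 now, so country A offers 16.009364, keeping 83.990636.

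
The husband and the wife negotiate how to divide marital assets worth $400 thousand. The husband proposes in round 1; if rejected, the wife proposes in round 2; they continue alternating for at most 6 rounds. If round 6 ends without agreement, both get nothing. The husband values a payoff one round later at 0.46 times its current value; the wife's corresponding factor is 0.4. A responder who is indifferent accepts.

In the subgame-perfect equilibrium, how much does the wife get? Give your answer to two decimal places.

Round 6 (the wife proposes): rejection yields 0 for the husband; the wife offers 0 and keeps 400.
Round 5 (the husband proposes): the wife can get 400 next round, worth 0.4 × 400 = 160 now, so the husband offers 160, keeping 240.
Round 4 (the wife proposes): the husband can get 240 next round, worth 0.46 × 240 = 110.4 now. The wife offers 110.4 and keeps 400 − 110.4 = 289.6.
Round 3 (the husband proposes): the wife can get 289.6 next round, worth 0.4 × 289.6 = 115.84 now. The husband offers 115.84 and keeps 400 − 115.84 = 284.16.
Round 2 (the wife proposes): the husband can get 284.16 next round, worth 0.46 × 284.16 = 130.7136 now. The wife offers 130.7136 and keeps 400 − 130.7136 = 269.2864.
Round 1 (the husband proposes): the wife can get 269.2864 next round, worth 0.4 × 269.2864 = 107.71456 now; the husband offers that and keeps 292.28544.

107.71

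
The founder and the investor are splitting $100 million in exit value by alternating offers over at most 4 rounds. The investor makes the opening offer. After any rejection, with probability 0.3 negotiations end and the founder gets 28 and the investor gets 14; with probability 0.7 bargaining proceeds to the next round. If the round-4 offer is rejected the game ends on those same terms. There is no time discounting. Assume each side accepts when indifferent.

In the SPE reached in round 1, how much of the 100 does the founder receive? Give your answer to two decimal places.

60.07

By backward induction:
Round 4 (the founder proposes): the investor gets 14 if talks fail, so the founder offers 14 and keeps 86.
Round 3 (the investor proposes): rejecting gives the founder an expected 0.7 × 86 + 0.3 × 28 = 68.6; the investor offers that and keeps 31.4.
Round 2 (the founder proposes): rejecting gives the investor an expected 0.7 × 31.4 + 0.3 × 14 = 26.18; the founder offers that and keeps 73.82.
Round 1 (the investor proposes): rejecting gives the founder an expected 0.7 × 73.82 + 0.3 × 28 = 60.074. The investor offers 60.074 and keeps 100 − 60.074 = 39.926.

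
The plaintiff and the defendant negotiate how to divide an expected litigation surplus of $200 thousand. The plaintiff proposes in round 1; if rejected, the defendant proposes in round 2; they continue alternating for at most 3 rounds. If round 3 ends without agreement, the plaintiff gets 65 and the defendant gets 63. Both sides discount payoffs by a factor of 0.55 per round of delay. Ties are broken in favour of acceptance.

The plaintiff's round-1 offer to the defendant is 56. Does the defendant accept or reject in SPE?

Reject

Round 3 (the plaintiff proposes): the defendant gets 63 if talks fail, so the plaintiff offers 63 and keeps 137.
Round 2 (the defendant proposes): the plaintiff can get 137 next round, worth 0.55 × 137 = 75.35 now. The defendant offers 75.35 and keeps 200 − 75.35 = 124.65.
So by rejecting in round 1, the defendant gets 124.65 next round, worth 0.55 × 124.65 = 68.5575 now.
Offer 56 < 68.5575, so the defendant rejects.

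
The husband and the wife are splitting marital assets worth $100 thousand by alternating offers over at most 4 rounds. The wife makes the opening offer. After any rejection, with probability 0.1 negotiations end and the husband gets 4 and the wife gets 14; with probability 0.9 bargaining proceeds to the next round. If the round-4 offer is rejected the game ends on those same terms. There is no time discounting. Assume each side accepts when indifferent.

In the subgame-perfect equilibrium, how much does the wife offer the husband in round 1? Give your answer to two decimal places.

Round 4 (the husband proposes): the wife gets 14 if talks fail, so the husband offers 14 and keeps 86.
Round 3 (the wife proposes): rejecting gives the husband an expected 0.9 × 86 + 0.1 × 4 = 77.8. The wife offers 77.8 and keeps 100 − 77.8 = 22.2.
Round 2 (the husband proposes): rejecting gives the wife an expected 0.9 × 22.2 + 0.1 × 14 = 21.38. The husband offers 21.38 and keeps 100 − 21.38 = 78.62.
Round 1 (the wife proposes): rejecting gives the husband an expected 0.9 × 78.62 + 0.1 × 4 = 71.158, so the wife offers 71.158, keeping 28.842.

71.16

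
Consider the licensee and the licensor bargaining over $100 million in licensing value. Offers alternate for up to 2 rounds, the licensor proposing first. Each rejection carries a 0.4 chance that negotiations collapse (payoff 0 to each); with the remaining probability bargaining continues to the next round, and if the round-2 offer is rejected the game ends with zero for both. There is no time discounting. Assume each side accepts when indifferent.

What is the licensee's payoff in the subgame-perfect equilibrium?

60

Round 2 (the licensee proposes): rejection yields 0 for the licensor; the licensee offers 0 and keeps 100.
Round 1 (the licensor proposes): rejecting gives the licensee an expected 0.6 × 100 = 60; the licensor offers that and keeps 40.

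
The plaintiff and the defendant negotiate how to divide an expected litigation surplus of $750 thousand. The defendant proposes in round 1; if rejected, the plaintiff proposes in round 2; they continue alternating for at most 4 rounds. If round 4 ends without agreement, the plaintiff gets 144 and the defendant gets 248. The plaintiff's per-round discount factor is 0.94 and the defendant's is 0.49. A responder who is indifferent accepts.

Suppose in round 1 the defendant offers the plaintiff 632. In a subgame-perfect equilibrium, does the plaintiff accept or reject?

Round 4 (the plaintiff proposes): the defendant gets 248 if talks fail, so the plaintiff offers 248 and keeps 502.
Round 3 (the defendant proposes): the plaintiff can get 502 next round, worth 0.94 × 502 = 471.88 now. The defendant offers 471.88 and keeps 750 − 471.88 = 278.12.
Round 2 (the plaintiff proposes): the defendant can get 278.12 next round, worth 0.49 × 278.12 = 136.2788 now; the plaintiff offers that and keeps 613.7212.
So by rejecting in round 1, the plaintiff gets 613.7212 next round, worth 0.94 × 613.7212 = 576.897928 now.
Offer 632 ≥ 576.897928, so the plaintiff accepts.

Accept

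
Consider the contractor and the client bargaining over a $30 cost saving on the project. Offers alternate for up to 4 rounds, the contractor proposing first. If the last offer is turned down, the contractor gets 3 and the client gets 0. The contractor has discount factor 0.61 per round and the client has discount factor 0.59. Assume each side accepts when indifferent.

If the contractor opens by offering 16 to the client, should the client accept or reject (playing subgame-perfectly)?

Round 4 (the client proposes): the contractor gets 3 if talks fail, so the client offers 3 and keeps 27.
Round 3 (the contractor proposes): the client can get 27 next round, worth 0.59 × 27 = 15.93 now, so the contractor offers 15.93, keeping 14.07.
Round 2 (the client proposes): the contractor can get 14.07 next round, worth 0.61 × 14.07 = 8.5827 now. The client offers 8.5827 and keeps 30 − 8.5827 = 21.4173.
So by rejecting in round 1, the client gets 21.4173 next round, worth 0.59 × 21.4173 = 12.636207 now.
Offer 16 ≥ 12.636207, so the client accepts.

Accept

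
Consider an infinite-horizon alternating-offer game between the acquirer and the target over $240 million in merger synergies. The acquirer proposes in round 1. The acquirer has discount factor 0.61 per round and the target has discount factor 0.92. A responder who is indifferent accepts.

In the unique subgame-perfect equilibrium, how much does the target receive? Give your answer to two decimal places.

In a stationary SPE each proposer offers the other exactly their discounted continuation value.
If the acquirer keeps x when proposing and the target keeps y when proposing, then x = 240 − 0.92y and y = 240 − 0.61x.
Solving: x = 240(1 − 0.92) / (1 − 0.61·0.92) = 19.2 / 0.4388 ≈ 43.7557.
The target gets 240 − 43.7557 ≈ 196.2443.

196.24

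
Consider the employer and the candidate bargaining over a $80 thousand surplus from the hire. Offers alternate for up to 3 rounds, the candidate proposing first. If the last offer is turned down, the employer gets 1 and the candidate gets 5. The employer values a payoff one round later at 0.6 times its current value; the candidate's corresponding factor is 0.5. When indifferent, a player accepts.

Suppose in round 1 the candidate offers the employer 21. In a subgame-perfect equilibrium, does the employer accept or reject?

Reject

Round 3 (the candidate proposes): the employer gets 1 if talks fail, so the candidate offers 1 and keeps 79.
Round 2 (the employer proposes): the candidate can get 79 next round, worth 0.5 × 79 = 39.5 now, so the employer offers 39.5, keeping 40.5.
So by rejecting in round 1, the employer gets 40.5 next round, worth 0.6 × 40.5 = 24.3 now.
Offer 21 < 24.3, so the employer rejects.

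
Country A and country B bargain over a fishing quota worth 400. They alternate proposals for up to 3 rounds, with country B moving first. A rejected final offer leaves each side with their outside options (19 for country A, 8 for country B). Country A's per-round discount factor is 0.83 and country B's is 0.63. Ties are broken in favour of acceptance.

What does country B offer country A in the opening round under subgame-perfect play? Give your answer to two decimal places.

132.78

Solve by backward induction from round 3.
Round 3 (country B proposes): country A gets 19 if talks fail, so country B offers 19 and keeps 381.
Round 2 (country A proposes): country B can get 381 next round, worth 0.63 × 381 = 240.03 now, so country A offers 240.03, keeping 159.97.
Round 1 (country B proposes): country A can get 159.97 next round, worth 0.83 × 159.97 = 132.7751 now. Country B offers 132.7751 and keeps 400 − 132.7751 = 267.2249.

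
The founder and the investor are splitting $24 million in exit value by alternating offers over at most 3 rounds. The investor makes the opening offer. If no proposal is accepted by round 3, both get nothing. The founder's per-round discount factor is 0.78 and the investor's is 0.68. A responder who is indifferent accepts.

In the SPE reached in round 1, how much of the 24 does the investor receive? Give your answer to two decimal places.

Work backward from the last round.
Round 3 (the investor proposes): the founder will accept anything ≥ 0, so the investor offers 0 and keeps 24.
Round 2 (the founder proposes): the investor can get 24 next round, worth 0.68 × 24 = 16.32 now, so the founder offers 16.32, keeping 7.68.
Round 1 (the investor proposes): the founder can get 7.68 next round, worth 0.78 × 7.68 = 5.9904 now. The investor offers 5.9904 and keeps 24 − 5.9904 = 18.0096.

18.01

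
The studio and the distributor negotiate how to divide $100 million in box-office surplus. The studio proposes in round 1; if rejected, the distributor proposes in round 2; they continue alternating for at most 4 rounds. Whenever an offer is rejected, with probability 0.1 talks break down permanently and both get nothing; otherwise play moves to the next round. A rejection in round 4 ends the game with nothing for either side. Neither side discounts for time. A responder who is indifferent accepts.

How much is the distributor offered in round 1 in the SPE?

By backward induction:
Round 4 (the distributor proposes): the studio will accept anything ≥ 0, so the distributor offers 0 and keeps 100.
Round 3 (the studio proposes): rejecting gives the distributor an expected 0.9 × 100 = 90; the studio offers that and keeps 10.
Round 2 (the distributor proposes): rejecting gives the studio an expected 0.9 × 10 = 9; the distributor offers that and keeps 91.
Round 1 (the studio proposes): rejecting gives the distributor an expected 0.9 × 91 = 81.9; the studio offers that and keeps 18.1.

81.9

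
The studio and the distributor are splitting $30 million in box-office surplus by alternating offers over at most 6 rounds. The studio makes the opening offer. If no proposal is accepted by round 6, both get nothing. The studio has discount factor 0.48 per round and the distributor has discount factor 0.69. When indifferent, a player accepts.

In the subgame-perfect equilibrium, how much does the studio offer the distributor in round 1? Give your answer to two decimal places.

16.60

By backward induction:
Round 6 (the distributor proposes): rejection yields 0 for the studio; the distributor offers 0 and keeps 30.
Round 5 (the studio proposes): the distributor can get 30 next round, worth 0.69 × 30 = 20.7 now. The studio offers 20.7 and keeps 30 − 20.7 = 9.3.
Round 4 (the distributor proposes): the studio can get 9.3 next round, worth 0.48 × 9.3 = 4.464 now. The distributor offers 4.464 and keeps 30 − 4.464 = 25.536.
Round 3 (the studio proposes): the distributor can get 25.536 next round, worth 0.69 × 25.536 = 17.61984 now. The studio offers 17.61984 and keeps 30 − 17.61984 = 12.38016.
Round 2 (the distributor proposes): the studio can get 12.38016 next round, worth 0.48 × 12.38016 = 5.9424768 now, so the distributor offers 5.9424768, keeping 24.0575232.
Round 1 (the studio proposes): the distributor can get 24.0575232 next round, worth 0.69 × 24.0575232 = 16.599691008 now; the studio offers that and keeps 13.400308992.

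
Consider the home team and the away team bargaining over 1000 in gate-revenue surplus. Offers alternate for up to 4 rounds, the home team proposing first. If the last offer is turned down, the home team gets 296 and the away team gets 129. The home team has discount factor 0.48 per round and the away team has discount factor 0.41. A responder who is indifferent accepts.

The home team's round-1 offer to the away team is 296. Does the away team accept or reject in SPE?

Work out the away team's continuation value if the offer is rejected.
Round 4 (the away team proposes): the home team gets 296 if talks fail, so the away team offers 296 and keeps 704.
Round 3 (the home team proposes): the away team can get 704 next round, worth 0.41 × 704 = 288.64 now. The home team offers 288.64 and keeps 1000 − 288.64 = 711.36.
Round 2 (the away team proposes): the home team can get 711.36 next round, worth 0.48 × 711.36 = 341.4528 now; the away team offers that and keeps 658.5472.
So by rejecting in round 1, the away team gets 658.5472 next round, worth 0.41 × 658.5472 = 270.004352 now.
Offer 296 ≥ 270.004352, so the away team accepts.

Accept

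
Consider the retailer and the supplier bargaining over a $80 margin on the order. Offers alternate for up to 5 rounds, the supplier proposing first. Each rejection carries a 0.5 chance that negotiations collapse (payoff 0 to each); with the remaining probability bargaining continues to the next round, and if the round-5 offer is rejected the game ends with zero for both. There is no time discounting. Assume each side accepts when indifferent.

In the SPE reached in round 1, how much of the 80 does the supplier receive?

55

By backward induction:
Round 5 (the supplier proposes): the retailer will accept anything ≥ 0, so the supplier offers 0 and keeps 80.
Round 4 (the retailer proposes): rejecting gives the supplier an expected 0.5 × 80 = 40. The retailer offers 40 and keeps 80 − 40 = 40.
Round 3 (the supplier proposes): rejecting gives the retailer an expected 0.5 × 40 = 20. The supplier offers 20 and keeps 80 − 20 = 60.
Round 2 (the retailer proposes): rejecting gives the supplier an expected 0.5 × 60 = 30. The retailer offers 30 and keeps 80 − 30 = 50.
Round 1 (the supplier proposes): rejecting gives the retailer an expected 0.5 × 50 = 25, so the supplier offers 25, keeping 55.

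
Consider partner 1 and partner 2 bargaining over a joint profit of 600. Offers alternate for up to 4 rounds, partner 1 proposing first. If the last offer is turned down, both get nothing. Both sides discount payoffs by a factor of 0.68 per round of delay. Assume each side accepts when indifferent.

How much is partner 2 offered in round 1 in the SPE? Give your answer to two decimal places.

319.22

Round 4 (partner 2 proposes): partner 1 will accept anything ≥ 0, so partner 2 offers 0 and keeps 600.
Round 3 (partner 1 proposes): partner 2 can get 600 next round, worth 0.68 × 600 = 408 now; partner 1 offers that and keeps 192.
Round 2 (partner 2 proposes): partner 1 can get 192 next round, worth 0.68 × 192 = 130.56 now; partner 2 offers that and keeps 469.44.
Round 1 (partner 1 proposes): partner 2 can get 469.44 next round, worth 0.68 × 469.44 = 319.2192 now. Partner 1 offers 319.2192 and keeps 600 − 319.2192 = 280.7808.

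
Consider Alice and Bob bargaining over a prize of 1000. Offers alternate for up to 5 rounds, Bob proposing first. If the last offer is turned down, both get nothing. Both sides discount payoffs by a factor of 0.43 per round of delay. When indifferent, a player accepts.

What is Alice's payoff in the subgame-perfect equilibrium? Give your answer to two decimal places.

Round 5 (Bob proposes): Alice will accept anything ≥ 0, so Bob offers 0 and keeps 1000.
Round 4 (Alice proposes): Bob can get 1000 next round, worth 0.43 × 1000 = 430 now, so Alice offers 430, keeping 570.
Round 3 (Bob proposes): Alice can get 570 next round, worth 0.43 × 570 = 245.1 now. Bob offers 245.1 and keeps 1000 − 245.1 = 754.9.
Round 2 (Alice proposes): Bob can get 754.9 next round, worth 0.43 × 754.9 = 324.607 now, so Alice offers 324.607, keeping 675.393.
Round 1 (Bob proposes): Alice can get 675.393 next round, worth 0.43 × 675.393 = 290.41899 now; Bob offers that and keeps 709.58101.

290.42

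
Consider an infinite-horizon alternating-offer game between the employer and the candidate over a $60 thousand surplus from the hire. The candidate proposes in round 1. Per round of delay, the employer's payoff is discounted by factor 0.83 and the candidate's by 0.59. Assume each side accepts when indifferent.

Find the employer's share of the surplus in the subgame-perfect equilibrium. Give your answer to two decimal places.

40.01

In a stationary SPE each proposer offers the other exactly their discounted continuation value.
If the candidate keeps x when proposing and the employer keeps y when proposing, then x = 60 − 0.83y and y = 60 − 0.59x.
Solving: x = 60(1 − 0.83) / (1 − 0.59·0.83) = 10.2 / 0.5103 ≈ 19.9882.
The employer gets 60 − 19.9882 ≈ 40.0118.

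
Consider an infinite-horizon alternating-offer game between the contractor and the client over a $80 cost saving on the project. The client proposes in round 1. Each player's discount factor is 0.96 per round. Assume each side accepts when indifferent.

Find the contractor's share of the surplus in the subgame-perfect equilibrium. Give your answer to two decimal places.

In a stationary SPE each proposer offers the other exactly their discounted continuation value.
If the client keeps x when proposing and the contractor keeps y when proposing, then x = 80 − 0.96y and y = 80 − 0.96x.
Solving: x = 80(1 − 0.96) / (1 − 0.96·0.96) = 3.2 / 0.0784 ≈ 40.8163.
The contractor gets 80 − 40.8163 ≈ 39.1837.

39.18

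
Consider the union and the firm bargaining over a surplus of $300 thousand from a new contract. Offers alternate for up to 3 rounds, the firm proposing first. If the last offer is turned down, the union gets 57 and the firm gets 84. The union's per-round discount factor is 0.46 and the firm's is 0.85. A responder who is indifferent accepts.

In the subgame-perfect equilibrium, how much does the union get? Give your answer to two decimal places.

Round 3 (the firm proposes): the union gets 57 if talks fail, so the firm offers 57 and keeps 243.
Round 2 (the union proposes): the firm can get 243 next round, worth 0.85 × 243 = 206.55 now; the union offers that and keeps 93.45.
Round 1 (the firm proposes): the union can get 93.45 next round, worth 0.46 × 93.45 = 42.987 now. The firm offers 42.987 and keeps 300 − 42.987 = 257.013.

42.99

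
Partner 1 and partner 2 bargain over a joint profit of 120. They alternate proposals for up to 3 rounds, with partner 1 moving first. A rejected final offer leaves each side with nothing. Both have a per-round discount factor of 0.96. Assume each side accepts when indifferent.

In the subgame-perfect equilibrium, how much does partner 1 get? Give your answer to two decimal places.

Solve by backward induction from round 3.
Round 3 (partner 1 proposes): rejection yields 0 for partner 2; partner 1 offers 0 and keeps 120.
Round 2 (partner 2 proposes): partner 1 can get 120 next round, worth 0.96 × 120 = 115.2 now, so partner 2 offers 115.2, keeping 4.8.
Round 1 (partner 1 proposes): partner 2 can get 4.8 next round, worth 0.96 × 4.8 = 4.608 now, so partner 1 offers 4.608, keeping 115.392.

115.39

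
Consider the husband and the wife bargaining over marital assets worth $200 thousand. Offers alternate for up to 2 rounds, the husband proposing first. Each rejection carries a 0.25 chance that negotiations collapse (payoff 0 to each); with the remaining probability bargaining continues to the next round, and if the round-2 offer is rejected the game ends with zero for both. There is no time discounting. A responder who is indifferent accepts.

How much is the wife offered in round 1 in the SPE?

150

By backward induction:
Round 2 (the wife proposes): rejection yields 0 for the husband; the wife offers 0 and keeps 200.
Round 1 (the husband proposes): rejecting gives the wife an expected 0.75 × 200 = 150. The husband offers 150 and keeps 200 − 150 = 50.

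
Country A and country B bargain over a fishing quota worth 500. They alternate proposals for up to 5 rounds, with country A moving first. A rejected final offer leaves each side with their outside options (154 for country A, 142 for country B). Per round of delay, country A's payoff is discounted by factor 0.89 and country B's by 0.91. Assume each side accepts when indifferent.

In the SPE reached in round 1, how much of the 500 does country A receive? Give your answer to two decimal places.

Work backward from the last round.
Round 5 (country A proposes): country B gets 142 if talks fail, so country A offers 142 and keeps 358.
Round 4 (country B proposes): country A can get 358 next round, worth 0.89 × 358 = 318.62 now. Country B offers 318.62 and keeps 500 − 318.62 = 181.38.
Round 3 (country A proposes): country B can get 181.38 next round, worth 0.91 × 181.38 = 165.0558 now. Country A offers 165.0558 and keeps 500 − 165.0558 = 334.9442.
Round 2 (country B proposes): country A can get 334.9442 next round, worth 0.89 × 334.9442 = 298.100338 now. Country B offers 298.100338 and keeps 500 − 298.100338 = 201.899662.
Round 1 (country A proposes): country B can get 201.899662 next round, worth 0.91 × 201.899662 = 183.72869242 now. Country A offers 183.72869242 and keeps 500 − 183.72869242 = 316.27130758.

316.27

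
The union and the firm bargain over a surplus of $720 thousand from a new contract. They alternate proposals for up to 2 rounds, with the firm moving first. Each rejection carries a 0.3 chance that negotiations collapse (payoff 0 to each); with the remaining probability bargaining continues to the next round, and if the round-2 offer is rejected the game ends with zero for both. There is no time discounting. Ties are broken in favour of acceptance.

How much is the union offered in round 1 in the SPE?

By backward induction:
Round 2 (the union proposes): rejection yields 0 for the firm; the union offers 0 and keeps 720.
Round 1 (the firm proposes): rejecting gives the union an expected 0.7 × 720 = 504; the firm offers that and keeps 216.

504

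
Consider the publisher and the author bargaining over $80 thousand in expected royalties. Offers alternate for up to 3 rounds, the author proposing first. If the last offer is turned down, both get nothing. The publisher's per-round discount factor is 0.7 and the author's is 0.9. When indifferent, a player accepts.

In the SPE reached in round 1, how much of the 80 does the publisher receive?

Round 3 (the author proposes): the publisher will accept anything ≥ 0, so the author offers 0 and keeps 80.
Round 2 (the publisher proposes): the author can get 80 next round, worth 0.9 × 80 = 72 now, so the publisher offers 72, keeping 8.
Round 1 (the author proposes): the publisher can get 8 next round, worth 0.7 × 8 = 5.6 now, so the author offers 5.6, keeping 74.4.

5.6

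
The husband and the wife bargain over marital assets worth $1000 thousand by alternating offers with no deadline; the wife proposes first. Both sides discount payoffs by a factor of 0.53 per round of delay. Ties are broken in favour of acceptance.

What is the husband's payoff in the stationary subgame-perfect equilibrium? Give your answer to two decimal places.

346.41

In a stationary SPE each proposer offers the other exactly their discounted continuation value.
If the wife keeps x when proposing and the husband keeps y when proposing, then x = 1000 − 0.53y and y = 1000 − 0.53x.
Solving: x = 1000(1 − 0.53) / (1 − 0.53·0.53) = 470 / 0.7191 ≈ 653.5948.
The husband gets 1000 − 653.5948 ≈ 346.4052.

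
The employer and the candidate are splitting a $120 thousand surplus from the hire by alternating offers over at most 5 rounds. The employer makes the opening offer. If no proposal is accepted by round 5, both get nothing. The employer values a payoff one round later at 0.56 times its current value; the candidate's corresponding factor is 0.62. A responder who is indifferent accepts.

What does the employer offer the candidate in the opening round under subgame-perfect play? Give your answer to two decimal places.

44.10

Round 5 (the employer proposes): rejection yields 0 for the candidate; the employer offers 0 and keeps 120.
Round 4 (the candidate proposes): the employer can get 120 next round, worth 0.56 × 120 = 67.2 now; the candidate offers that and keeps 52.8.
Round 3 (the employer proposes): the candidate can get 52.8 next round, worth 0.62 × 52.8 = 32.736 now. The employer offers 32.736 and keeps 120 − 32.736 = 87.264.
Round 2 (the candidate proposes): the employer can get 87.264 next round, worth 0.56 × 87.264 = 48.86784 now; the candidate offers that and keeps 71.13216.
Round 1 (the employer proposes): the candidate can get 71.13216 next round, worth 0.62 × 71.13216 = 44.1019392 now. The employer offers 44.1019392 and keeps 120 − 44.1019392 = 75.8980608.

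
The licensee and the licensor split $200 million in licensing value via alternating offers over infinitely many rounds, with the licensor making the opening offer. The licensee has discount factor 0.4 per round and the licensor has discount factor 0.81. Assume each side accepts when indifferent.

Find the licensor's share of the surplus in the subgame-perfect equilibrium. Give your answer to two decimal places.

177.51

In a stationary SPE each proposer offers the other exactly their discounted continuation value.
If the licensor keeps x when proposing and the licensee keeps y when proposing, then x = 200 − 0.4y and y = 200 − 0.81x.
Solving: x = 200(1 − 0.4) / (1 − 0.81·0.4) = 120 / 0.676 ≈ 177.5148.
The licensee gets 200 − 177.5148 ≈ 22.4852.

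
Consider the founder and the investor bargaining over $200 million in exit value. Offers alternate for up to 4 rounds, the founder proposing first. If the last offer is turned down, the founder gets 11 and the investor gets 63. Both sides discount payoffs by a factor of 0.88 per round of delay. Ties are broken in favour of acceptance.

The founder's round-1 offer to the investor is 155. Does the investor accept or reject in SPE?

Accept

Round 4 (the investor proposes): the founder gets 11 if talks fail, so the investor offers 11 and keeps 189.
Round 3 (the founder proposes): the investor can get 189 next round, worth 0.88 × 189 = 166.32 now; the founder offers that and keeps 33.68.
Round 2 (the investor proposes): the founder can get 33.68 next round, worth 0.88 × 33.68 = 29.6384 now, so the investor offers 29.6384, keeping 170.3616.
So by rejecting in round 1, the investor gets 170.3616 next round, worth 0.88 × 170.3616 = 149.918208 now.
Offer 155 ≥ 149.918208, so the investor accepts.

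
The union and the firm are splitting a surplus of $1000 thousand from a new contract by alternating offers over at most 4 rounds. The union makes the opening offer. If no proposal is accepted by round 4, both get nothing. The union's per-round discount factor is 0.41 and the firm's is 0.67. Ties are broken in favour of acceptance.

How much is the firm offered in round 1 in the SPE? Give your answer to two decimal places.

579.35

Round 4 (the firm proposes): the union will accept anything ≥ 0, so the firm offers 0 and keeps 1000.
Round 3 (the union proposes): the firm can get 1000 next round, worth 0.67 × 1000 = 670 now, so the union offers 670, keeping 330.
Round 2 (the firm proposes): the union can get 330 next round, worth 0.41 × 330 = 135.3 now; the firm offers that and keeps 864.7.
Round 1 (the union proposes): the firm can get 864.7 next round, worth 0.67 × 864.7 = 579.349 now, so the union offers 579.349, keeping 420.651.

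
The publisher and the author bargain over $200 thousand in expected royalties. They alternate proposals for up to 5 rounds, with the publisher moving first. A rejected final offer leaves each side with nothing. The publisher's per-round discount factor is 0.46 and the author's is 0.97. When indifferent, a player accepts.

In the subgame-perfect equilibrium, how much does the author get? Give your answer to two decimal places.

151.50

By backward induction:
Round 5 (the publisher proposes): the author will accept anything ≥ 0, so the publisher offers 0 and keeps 200.
Round 4 (the author proposes): the publisher can get 200 next round, worth 0.46 × 200 = 92 now, so the author offers 92, keeping 108.
Round 3 (the publisher proposes): the author can get 108 next round, worth 0.97 × 108 = 104.76 now, so the publisher offers 104.76, keeping 95.24.
Round 2 (the author proposes): the publisher can get 95.24 next round, worth 0.46 × 95.24 = 43.8104 now. The author offers 43.8104 and keeps 200 − 43.8104 = 156.1896.
Round 1 (the publisher proposes): the author can get 156.1896 next round, worth 0.97 × 156.1896 = 151.503912 now, so the publisher offers 151.503912, keeping 48.496088.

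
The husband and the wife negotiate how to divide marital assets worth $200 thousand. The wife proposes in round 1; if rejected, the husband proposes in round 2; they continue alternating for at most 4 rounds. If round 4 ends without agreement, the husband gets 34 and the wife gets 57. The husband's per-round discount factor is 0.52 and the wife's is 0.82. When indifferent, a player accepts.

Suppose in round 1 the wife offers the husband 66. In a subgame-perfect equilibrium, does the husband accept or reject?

Round 4 (the husband proposes): the wife gets 57 if talks fail, so the husband offers 57 and keeps 143.
Round 3 (the wife proposes): the husband can get 143 next round, worth 0.52 × 143 = 74.36 now, so the wife offers 74.36, keeping 125.64.
Round 2 (the husband proposes): the wife can get 125.64 next round, worth 0.82 × 125.64 = 103.0248 now; the husband offers that and keeps 96.9752.
So by rejecting in round 1, the husband gets 96.9752 next round, worth 0.52 × 96.9752 = 50.427104 now.
Offer 66 ≥ 50.427104, so the husband accepts.

Accept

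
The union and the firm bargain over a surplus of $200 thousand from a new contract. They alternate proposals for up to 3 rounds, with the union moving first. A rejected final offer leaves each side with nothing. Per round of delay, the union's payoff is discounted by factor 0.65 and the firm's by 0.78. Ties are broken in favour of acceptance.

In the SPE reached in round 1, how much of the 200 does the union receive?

Round 3 (the union proposes): rejection yields 0 for the firm; the union offers 0 and keeps 200.
Round 2 (the firm proposes): the union can get 200 next round, worth 0.65 × 200 = 130 now, so the firm offers 130, keeping 70.
Round 1 (the union proposes): the firm can get 70 next round, worth 0.78 × 70 = 54.6 now, so the union offers 54.6, keeping 145.4.

145.4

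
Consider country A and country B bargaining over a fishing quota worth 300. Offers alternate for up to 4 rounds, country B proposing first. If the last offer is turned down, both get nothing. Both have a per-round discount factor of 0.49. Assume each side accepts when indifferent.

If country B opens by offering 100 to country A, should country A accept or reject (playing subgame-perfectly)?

Reject

Round 4 (country A proposes): rejection yields 0 for country B; country A offers 0 and keeps 300.
Round 3 (country B proposes): country A can get 300 next round, worth 0.49 × 300 = 147 now, so country B offers 147, keeping 153.
Round 2 (country A proposes): country B can get 153 next round, worth 0.49 × 153 = 74.97 now. Country A offers 74.97 and keeps 300 − 74.97 = 225.03.
So by rejecting in round 1, country A gets 225.03 next round, worth 0.49 × 225.03 = 110.2647 now.
Offer 100 < 110.2647, so country A rejects.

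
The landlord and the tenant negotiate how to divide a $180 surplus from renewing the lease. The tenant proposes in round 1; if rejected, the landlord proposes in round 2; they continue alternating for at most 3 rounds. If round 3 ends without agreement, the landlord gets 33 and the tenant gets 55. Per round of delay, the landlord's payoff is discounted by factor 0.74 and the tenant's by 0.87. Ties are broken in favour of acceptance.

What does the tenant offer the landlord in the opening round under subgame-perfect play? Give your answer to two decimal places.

Work backward from the last round.
Round 3 (the tenant proposes): the landlord gets 33 if talks fail, so the tenant offers 33 and keeps 147.
Round 2 (the landlord proposes): the tenant can get 147 next round, worth 0.87 × 147 = 127.89 now, so the landlord offers 127.89, keeping 52.11.
Round 1 (the tenant proposes): the landlord can get 52.11 next round, worth 0.74 × 52.11 = 38.5614 now; the tenant offers that and keeps 141.4386.

38.56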